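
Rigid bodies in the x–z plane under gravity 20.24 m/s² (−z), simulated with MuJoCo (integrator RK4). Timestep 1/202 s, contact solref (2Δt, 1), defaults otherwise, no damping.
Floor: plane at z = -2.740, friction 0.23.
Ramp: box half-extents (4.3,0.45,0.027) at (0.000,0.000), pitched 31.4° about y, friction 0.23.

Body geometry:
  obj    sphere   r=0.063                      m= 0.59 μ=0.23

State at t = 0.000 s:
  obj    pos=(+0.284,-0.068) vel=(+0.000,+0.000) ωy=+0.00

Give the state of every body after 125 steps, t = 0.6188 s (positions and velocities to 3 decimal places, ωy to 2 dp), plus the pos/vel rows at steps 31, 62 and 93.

State at t = 0.6188 s:
  obj    pos=(+1.515,-0.820) vel=(+3.979,-2.429) ωy=+73.95

Key-timestep trajectory:
   step    t(s)  obj.x    obj.z    obj.vx   obj.vz 
     31  0.1535   +0.360  -0.114  +0.987  -0.603
     62  0.3069   +0.587  -0.253  +1.974  -1.205
     93  0.4604   +0.966  -0.484  +2.961  -1.807


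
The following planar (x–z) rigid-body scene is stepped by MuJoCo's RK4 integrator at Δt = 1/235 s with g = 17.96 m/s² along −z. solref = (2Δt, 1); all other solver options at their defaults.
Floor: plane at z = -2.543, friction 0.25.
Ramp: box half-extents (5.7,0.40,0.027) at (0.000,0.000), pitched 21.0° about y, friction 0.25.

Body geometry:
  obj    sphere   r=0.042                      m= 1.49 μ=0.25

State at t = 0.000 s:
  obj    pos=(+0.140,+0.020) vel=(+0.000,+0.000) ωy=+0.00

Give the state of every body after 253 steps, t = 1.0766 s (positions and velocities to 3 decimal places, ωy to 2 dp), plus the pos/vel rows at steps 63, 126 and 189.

State at t = 1.0766 s:
  obj    pos=(+2.628,-0.935) vel=(+4.621,-1.774) ωy=+117.83

Key-timestep trajectory:
   step    t(s)  obj.x    obj.z    obj.vx   obj.vz 
     63  0.2681   +0.294  -0.039  +1.151  -0.442
    126  0.5362   +0.757  -0.217  +2.301  -0.883
    189  0.8043   +1.528  -0.513  +3.452  -1.325


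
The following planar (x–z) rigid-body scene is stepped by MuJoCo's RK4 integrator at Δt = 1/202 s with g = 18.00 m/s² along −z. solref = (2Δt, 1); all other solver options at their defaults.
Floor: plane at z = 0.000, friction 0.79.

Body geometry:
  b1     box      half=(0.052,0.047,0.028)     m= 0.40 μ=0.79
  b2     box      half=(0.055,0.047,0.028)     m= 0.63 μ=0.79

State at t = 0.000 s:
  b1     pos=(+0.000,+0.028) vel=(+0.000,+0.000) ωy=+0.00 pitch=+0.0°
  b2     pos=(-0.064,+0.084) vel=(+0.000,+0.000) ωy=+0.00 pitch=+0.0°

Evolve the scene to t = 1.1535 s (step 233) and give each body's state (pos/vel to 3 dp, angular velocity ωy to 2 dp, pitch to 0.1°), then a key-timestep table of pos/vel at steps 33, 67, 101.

State at t = 1.1535 s:
  b1     pos=(+0.000,+0.028) vel=(+0.000,+0.000) ωy=+0.00 pitch=+0.0°
  b2     pos=(-0.120,+0.055) vel=(+0.000,+0.000) ωy=+0.00 pitch=-90.0°

Key-timestep trajectory:
   step    t(s)  b1.x    b1.z    b1.vx   b1.vz   b2.x    b2.z    b2.vx   b2.vz 
     33  0.1634   +0.000  +0.028  +0.000  +0.000   -0.096  +0.061  -0.319  +0.011
     67  0.3317   +0.000  +0.028  +0.000  +0.000   -0.136  +0.061  +0.002  -0.001
    101  0.5000   +0.000  +0.028  +0.000  +0.000   -0.116  +0.057  -0.100  -0.042


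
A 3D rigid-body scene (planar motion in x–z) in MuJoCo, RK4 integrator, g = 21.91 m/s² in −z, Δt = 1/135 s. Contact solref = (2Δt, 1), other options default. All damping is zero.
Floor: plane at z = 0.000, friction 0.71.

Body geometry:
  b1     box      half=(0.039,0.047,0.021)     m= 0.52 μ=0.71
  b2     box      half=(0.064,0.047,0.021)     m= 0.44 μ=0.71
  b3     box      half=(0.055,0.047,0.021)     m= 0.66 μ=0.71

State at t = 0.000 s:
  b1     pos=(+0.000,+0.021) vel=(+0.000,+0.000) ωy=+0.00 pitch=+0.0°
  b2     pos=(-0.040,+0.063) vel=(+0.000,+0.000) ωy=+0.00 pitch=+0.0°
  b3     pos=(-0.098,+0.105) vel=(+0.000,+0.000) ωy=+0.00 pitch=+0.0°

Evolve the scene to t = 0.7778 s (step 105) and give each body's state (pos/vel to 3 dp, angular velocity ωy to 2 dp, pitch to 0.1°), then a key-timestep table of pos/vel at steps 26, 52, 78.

State at t = 0.7778 s:
  b1     pos=(+0.002,+0.021) vel=(+0.002,+0.000) ωy=+0.00 pitch=+0.0°
  b2     pos=(-0.052,+0.057) vel=(+0.000,-0.002) ωy=+0.05 pitch=-39.8°
  b3     pos=(-0.128,+0.050) vel=(-0.001,-0.001) ωy=+0.02 pitch=-38.1°

Key-timestep trajectory:
   step    t(s)  b1.x    b1.z    b1.vx   b1.vz   b2.x    b2.z    b2.vx   b2.vz   b3.x    b3.z    b3.vx   b3.vz 
     26  0.1926   +0.000  +0.021  +0.003  +0.000   -0.051  +0.058  -0.015  +0.000   -0.127  +0.051  -0.009  +0.015
     52  0.3852   +0.001  +0.021  +0.002  +0.000   -0.052  +0.058  +0.000  -0.002   -0.127  +0.051  -0.001  -0.001
     78  0.5778   +0.001  +0.021  +0.002  +0.000   -0.052  +0.057  +0.000  -0.002   -0.127  +0.051  -0.001  -0.001


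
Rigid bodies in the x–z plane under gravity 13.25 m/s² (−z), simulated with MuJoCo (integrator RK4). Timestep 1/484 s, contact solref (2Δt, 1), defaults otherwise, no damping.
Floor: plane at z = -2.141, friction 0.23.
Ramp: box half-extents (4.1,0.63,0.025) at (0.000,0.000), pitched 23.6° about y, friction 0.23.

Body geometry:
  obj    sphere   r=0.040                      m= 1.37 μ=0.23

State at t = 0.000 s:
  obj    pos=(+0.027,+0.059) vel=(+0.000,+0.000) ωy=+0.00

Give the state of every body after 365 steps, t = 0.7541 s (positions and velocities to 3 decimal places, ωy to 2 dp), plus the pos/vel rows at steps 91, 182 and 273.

State at t = 0.7541 s:
  obj    pos=(+1.014,-0.372) vel=(+2.619,-1.144) ωy=+71.43

Key-timestep trajectory:
   step    t(s)  obj.x    obj.z    obj.vx   obj.vz 
     91  0.1880   +0.088  +0.032  +0.653  -0.285
    182  0.3760   +0.273  -0.048  +1.306  -0.570
    273  0.5640   +0.579  -0.182  +1.959  -0.856


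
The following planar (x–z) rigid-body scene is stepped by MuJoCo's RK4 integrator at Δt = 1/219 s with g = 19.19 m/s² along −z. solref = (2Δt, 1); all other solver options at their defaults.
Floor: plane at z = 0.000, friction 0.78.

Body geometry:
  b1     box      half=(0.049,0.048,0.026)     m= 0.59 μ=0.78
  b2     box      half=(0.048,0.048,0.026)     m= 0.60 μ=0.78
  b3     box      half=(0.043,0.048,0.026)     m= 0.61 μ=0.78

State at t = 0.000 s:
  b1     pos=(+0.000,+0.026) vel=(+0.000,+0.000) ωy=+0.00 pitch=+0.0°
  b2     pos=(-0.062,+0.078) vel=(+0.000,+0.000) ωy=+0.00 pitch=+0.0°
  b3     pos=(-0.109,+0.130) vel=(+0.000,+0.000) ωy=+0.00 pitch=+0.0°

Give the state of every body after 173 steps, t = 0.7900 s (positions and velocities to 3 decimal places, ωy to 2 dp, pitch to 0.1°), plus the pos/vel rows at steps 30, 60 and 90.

State at t = 0.7900 s:
  b1     pos=(+0.000,+0.026) vel=(+0.000,+0.000) ωy=+0.00 pitch=+0.0°
  b2     pos=(-0.109,+0.048) vel=(+0.000,+0.000) ωy=+0.00 pitch=-90.0°
  b3     pos=(-0.193,+0.043) vel=(+0.000,+0.000) ωy=+0.00 pitch=-90.0°

Key-timestep trajectory:
   step    t(s)  b1.x    b1.z    b1.vx   b1.vz   b2.x    b2.z    b2.vx   b2.vz   b3.x    b3.z    b3.vx   b3.vz 
     30  0.1370   +0.000  +0.026  +0.000  +0.000   -0.086  +0.053  -0.348  +0.094   -0.163  +0.044  -0.257  +0.328
     60  0.2740   +0.000  +0.026  +0.000  +0.000   -0.122  +0.053  -0.010  +0.002   -0.199  +0.046  -0.050  +0.043
     90  0.4110   +0.000  +0.026  +0.000  +0.000   -0.106  +0.050  -0.077  -0.032   -0.194  +0.043  +0.072  -0.025


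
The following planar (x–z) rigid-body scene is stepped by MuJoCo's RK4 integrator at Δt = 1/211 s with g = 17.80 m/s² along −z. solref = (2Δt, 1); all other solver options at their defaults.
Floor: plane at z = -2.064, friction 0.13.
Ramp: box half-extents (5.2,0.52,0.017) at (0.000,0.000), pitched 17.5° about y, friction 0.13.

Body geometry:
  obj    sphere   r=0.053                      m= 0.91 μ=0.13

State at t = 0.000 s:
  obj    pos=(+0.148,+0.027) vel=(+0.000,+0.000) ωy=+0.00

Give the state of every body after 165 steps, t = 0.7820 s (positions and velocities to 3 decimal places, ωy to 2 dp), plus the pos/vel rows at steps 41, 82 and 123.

State at t = 0.7820 s:
  obj    pos=(+1.263,-0.325) vel=(+2.852,-0.899) ωy=+56.39

Key-timestep trajectory:
   step    t(s)  obj.x    obj.z    obj.vx   obj.vz 
     41  0.1943   +0.217  +0.005  +0.709  -0.223
     82  0.3886   +0.423  -0.060  +1.417  -0.447
    123  0.5829   +0.768  -0.169  +2.126  -0.670


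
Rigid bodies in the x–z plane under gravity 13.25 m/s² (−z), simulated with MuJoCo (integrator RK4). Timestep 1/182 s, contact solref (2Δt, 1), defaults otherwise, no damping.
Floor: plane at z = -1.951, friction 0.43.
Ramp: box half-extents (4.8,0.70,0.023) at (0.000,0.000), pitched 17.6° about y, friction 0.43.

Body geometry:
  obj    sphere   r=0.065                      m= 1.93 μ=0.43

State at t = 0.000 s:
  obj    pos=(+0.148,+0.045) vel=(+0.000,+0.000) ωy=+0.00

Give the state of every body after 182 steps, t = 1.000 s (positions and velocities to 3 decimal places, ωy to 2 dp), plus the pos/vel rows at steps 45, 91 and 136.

State at t = 1.000 s:
  obj    pos=(+1.512,-0.387) vel=(+2.728,-0.865) ωy=+44.02

Key-timestep trajectory:
   step    t(s)  obj.x    obj.z    obj.vx   obj.vz 
     45  0.2473   +0.232  +0.019  +0.675  -0.214
     91  0.5000   +0.489  -0.063  +1.364  -0.433
    136  0.7473   +0.910  -0.196  +2.038  -0.647


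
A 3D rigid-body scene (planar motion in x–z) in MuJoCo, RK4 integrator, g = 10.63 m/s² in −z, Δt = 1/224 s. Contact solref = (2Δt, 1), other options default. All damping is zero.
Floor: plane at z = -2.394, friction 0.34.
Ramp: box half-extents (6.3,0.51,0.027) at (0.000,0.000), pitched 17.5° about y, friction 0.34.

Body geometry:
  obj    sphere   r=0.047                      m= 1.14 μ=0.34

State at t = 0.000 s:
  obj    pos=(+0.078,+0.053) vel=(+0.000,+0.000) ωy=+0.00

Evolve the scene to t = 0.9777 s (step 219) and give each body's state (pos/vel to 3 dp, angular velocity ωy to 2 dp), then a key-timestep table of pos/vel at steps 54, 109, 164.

State at t = 0.9777 s:
  obj    pos=(+1.119,-0.275) vel=(+2.129,-0.671) ωy=+47.49

Key-timestep trajectory:
   step    t(s)  obj.x    obj.z    obj.vx   obj.vz 
     54  0.2411   +0.141  +0.033  +0.525  -0.166
    109  0.4866   +0.336  -0.028  +1.060  -0.334
    164  0.7321   +0.662  -0.131  +1.594  -0.503


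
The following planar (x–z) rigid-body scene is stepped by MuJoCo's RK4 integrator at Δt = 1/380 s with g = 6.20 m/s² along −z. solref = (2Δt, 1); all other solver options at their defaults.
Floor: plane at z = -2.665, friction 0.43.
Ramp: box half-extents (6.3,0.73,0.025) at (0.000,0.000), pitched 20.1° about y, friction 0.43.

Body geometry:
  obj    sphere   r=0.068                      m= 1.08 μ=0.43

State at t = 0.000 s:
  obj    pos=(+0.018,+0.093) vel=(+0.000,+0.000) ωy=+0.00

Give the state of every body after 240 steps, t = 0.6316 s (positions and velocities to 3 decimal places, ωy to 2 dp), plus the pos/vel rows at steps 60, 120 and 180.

State at t = 0.6316 s:
  obj    pos=(+0.303,-0.012) vel=(+0.903,-0.330) ωy=+14.13

Key-timestep trajectory:
   step    t(s)  obj.x    obj.z    obj.vx   obj.vz 
     60  0.1579   +0.036  +0.086  +0.226  -0.083
    120  0.3158   +0.089  +0.066  +0.451  -0.165
    180  0.4737   +0.178  +0.034  +0.677  -0.248


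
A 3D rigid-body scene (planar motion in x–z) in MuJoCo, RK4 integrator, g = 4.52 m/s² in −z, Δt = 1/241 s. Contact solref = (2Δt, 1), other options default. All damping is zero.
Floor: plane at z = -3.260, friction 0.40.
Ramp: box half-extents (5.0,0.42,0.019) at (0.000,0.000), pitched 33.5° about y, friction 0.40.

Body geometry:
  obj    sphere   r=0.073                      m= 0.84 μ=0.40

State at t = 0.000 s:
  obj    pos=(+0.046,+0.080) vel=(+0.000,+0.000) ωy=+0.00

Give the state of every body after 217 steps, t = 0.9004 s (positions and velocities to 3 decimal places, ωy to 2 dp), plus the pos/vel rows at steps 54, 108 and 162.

State at t = 0.9004 s:
  obj    pos=(+0.648,-0.319) vel=(+1.338,-0.886) ωy=+21.98

Key-timestep trajectory:
   step    t(s)  obj.x    obj.z    obj.vx   obj.vz 
     54  0.2241   +0.083  +0.055  +0.333  -0.220
    108  0.4481   +0.195  -0.019  +0.666  -0.441
    162  0.6722   +0.382  -0.142  +0.999  -0.661


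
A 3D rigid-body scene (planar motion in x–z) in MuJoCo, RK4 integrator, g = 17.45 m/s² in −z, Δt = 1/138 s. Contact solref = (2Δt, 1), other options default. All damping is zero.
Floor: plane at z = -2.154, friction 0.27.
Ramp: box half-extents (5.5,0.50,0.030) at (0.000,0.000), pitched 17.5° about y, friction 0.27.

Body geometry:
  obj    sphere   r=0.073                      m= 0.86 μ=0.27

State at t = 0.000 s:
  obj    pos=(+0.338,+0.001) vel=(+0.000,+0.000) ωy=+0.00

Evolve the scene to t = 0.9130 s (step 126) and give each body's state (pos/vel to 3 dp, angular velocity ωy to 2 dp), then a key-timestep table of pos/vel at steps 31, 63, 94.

State at t = 0.9130 s:
  obj    pos=(+1.828,-0.468) vel=(+3.264,-1.029) ωy=+46.87

Key-timestep trajectory:
   step    t(s)  obj.x    obj.z    obj.vx   obj.vz 
     31  0.2246   +0.428  -0.027  +0.803  -0.253
     63  0.4565   +0.711  -0.116  +1.632  -0.515
     94  0.6812   +1.168  -0.260  +2.435  -0.768


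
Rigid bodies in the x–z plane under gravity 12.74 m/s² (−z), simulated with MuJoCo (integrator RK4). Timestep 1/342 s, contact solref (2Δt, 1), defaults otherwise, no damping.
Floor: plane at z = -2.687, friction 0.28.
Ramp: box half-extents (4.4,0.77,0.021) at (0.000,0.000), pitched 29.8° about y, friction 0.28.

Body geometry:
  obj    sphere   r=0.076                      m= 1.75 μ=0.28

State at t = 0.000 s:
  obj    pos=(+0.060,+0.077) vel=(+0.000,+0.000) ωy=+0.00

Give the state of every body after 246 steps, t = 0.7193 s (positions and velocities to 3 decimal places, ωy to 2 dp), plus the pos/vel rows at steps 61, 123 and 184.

State at t = 0.7193 s:
  obj    pos=(+1.076,-0.504) vel=(+2.823,-1.617) ωy=+42.80

Key-timestep trajectory:
   step    t(s)  obj.x    obj.z    obj.vx   obj.vz 
     61  0.1784   +0.123  +0.042  +0.700  -0.401
    123  0.3596   +0.314  -0.068  +1.412  -0.808
    184  0.5380   +0.628  -0.248  +2.112  -1.209


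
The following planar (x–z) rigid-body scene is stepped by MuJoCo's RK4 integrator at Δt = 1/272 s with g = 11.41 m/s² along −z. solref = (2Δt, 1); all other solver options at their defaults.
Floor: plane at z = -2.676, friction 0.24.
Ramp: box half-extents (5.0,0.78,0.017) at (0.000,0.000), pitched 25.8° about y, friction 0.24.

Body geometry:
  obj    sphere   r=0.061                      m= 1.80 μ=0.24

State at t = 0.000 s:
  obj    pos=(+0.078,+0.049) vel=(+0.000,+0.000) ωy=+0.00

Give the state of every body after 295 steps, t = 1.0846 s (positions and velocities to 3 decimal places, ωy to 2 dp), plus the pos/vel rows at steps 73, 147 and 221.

State at t = 1.0846 s:
  obj    pos=(+1.956,-0.859) vel=(+3.464,-1.674) ωy=+63.06

Key-timestep trajectory:
   step    t(s)  obj.x    obj.z    obj.vx   obj.vz 
     73  0.2684   +0.193  -0.007  +0.857  -0.414
    147  0.5404   +0.544  -0.177  +1.726  -0.834
    221  0.8125   +1.132  -0.461  +2.595  -1.254


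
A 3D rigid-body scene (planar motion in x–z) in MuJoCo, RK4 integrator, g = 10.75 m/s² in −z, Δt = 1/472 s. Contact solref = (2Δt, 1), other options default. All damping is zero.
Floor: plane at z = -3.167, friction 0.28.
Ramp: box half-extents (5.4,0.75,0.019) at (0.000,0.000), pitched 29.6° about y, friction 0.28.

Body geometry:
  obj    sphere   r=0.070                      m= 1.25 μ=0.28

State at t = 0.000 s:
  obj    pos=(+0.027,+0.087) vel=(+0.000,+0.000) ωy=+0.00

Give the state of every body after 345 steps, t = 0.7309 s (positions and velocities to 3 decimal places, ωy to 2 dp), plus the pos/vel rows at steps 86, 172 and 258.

State at t = 0.7309 s:
  obj    pos=(+0.908,-0.413) vel=(+2.411,-1.369) ωy=+39.60

Key-timestep trajectory:
   step    t(s)  obj.x    obj.z    obj.vx   obj.vz 
     86  0.1822   +0.082  +0.056  +0.601  -0.341
    172  0.3644   +0.246  -0.037  +1.202  -0.683
    258  0.5466   +0.520  -0.193  +1.803  -1.024


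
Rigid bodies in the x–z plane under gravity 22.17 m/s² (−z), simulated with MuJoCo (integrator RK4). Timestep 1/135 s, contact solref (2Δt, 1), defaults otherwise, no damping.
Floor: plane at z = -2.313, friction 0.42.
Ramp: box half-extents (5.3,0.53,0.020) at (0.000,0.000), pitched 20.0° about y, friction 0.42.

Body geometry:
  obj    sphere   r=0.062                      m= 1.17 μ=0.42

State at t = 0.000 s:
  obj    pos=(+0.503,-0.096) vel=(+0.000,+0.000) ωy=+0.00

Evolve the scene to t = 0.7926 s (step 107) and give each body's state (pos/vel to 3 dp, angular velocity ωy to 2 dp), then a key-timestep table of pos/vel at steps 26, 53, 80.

State at t = 0.7926 s:
  obj    pos=(+2.102,-0.678) vel=(+4.033,-1.468) ωy=+69.23

Key-timestep trajectory:
   step    t(s)  obj.x    obj.z    obj.vx   obj.vz 
     26  0.1926   +0.597  -0.130  +0.980  -0.357
     53  0.3926   +0.895  -0.239  +1.998  -0.727
     80  0.5926   +1.397  -0.421  +3.016  -1.098


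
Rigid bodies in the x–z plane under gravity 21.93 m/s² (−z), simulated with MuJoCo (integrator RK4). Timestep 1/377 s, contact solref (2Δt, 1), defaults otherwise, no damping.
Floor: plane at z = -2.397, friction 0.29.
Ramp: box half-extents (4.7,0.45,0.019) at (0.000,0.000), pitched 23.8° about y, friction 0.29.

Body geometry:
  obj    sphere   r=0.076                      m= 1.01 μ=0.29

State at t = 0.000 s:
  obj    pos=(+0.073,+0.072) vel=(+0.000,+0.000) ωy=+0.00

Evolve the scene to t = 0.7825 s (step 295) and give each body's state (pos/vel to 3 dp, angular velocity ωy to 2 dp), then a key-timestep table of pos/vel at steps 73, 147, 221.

State at t = 0.7825 s:
  obj    pos=(+1.844,-0.709) vel=(+4.526,-1.996) ωy=+65.08

Key-timestep trajectory:
   step    t(s)  obj.x    obj.z    obj.vx   obj.vz 
     73  0.1936   +0.181  +0.024  +1.120  -0.494
    147  0.3899   +0.513  -0.122  +2.255  -0.995
    221  0.5862   +1.067  -0.367  +3.391  -1.495


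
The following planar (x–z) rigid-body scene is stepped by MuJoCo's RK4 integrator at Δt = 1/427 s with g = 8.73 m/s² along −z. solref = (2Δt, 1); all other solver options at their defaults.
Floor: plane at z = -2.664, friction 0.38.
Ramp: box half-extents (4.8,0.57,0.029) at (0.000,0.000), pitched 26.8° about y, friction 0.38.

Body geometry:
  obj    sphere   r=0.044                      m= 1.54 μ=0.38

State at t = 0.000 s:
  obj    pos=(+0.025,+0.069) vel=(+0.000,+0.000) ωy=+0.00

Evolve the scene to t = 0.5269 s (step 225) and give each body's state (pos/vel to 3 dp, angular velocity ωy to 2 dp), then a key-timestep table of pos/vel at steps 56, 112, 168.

State at t = 0.5269 s:
  obj    pos=(+0.373,-0.107) vel=(+1.322,-0.668) ωy=+33.67

Key-timestep trajectory:
   step    t(s)  obj.x    obj.z    obj.vx   obj.vz 
     56  0.1311   +0.047  +0.058  +0.329  -0.166
    112  0.2623   +0.111  +0.026  +0.658  -0.333
    168  0.3934   +0.219  -0.029  +0.987  -0.499


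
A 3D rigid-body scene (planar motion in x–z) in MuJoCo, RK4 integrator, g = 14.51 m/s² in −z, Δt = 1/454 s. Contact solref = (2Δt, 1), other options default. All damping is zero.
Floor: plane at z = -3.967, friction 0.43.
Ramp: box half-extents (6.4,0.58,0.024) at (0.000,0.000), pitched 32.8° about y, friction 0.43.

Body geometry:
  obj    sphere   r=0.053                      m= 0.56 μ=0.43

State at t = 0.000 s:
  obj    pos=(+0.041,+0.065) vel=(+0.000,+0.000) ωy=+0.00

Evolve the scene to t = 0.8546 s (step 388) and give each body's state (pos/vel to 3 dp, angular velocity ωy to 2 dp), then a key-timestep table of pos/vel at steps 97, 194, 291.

State at t = 0.8546 s:
  obj    pos=(+1.765,-1.046) vel=(+4.033,-2.599) ωy=+90.52

Key-timestep trajectory:
   step    t(s)  obj.x    obj.z    obj.vx   obj.vz 
     97  0.2137   +0.149  -0.004  +1.008  -0.650
    194  0.4273   +0.472  -0.213  +2.017  -1.300
    291  0.6410   +1.011  -0.560  +3.025  -1.949


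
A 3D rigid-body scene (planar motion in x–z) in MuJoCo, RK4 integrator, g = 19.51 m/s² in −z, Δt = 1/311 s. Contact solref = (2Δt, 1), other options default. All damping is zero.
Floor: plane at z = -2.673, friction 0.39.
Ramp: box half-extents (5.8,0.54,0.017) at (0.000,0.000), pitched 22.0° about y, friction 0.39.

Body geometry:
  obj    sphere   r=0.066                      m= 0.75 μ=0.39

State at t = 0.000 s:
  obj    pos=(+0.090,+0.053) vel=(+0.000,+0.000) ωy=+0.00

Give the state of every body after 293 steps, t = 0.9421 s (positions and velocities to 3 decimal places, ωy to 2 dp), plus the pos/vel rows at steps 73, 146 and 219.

State at t = 0.9421 s:
  obj    pos=(+2.238,-0.815) vel=(+4.560,-1.842) ωy=+74.51

Key-timestep trajectory:
   step    t(s)  obj.x    obj.z    obj.vx   obj.vz 
     73  0.2347   +0.223  -0.001  +1.136  -0.459
    146  0.4695   +0.623  -0.162  +2.272  -0.918
    219  0.7042   +1.290  -0.432  +3.409  -1.377


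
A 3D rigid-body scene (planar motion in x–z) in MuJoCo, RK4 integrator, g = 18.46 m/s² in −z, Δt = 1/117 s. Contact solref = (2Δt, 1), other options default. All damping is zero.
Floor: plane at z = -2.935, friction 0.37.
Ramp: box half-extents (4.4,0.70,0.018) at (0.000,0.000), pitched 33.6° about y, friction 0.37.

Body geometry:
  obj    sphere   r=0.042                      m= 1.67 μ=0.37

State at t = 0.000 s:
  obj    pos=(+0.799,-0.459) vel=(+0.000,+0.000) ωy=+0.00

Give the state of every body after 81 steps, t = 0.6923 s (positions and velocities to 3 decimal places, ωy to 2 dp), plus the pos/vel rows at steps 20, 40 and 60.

State at t = 0.6923 s:
  obj    pos=(+2.256,-1.427) vel=(+4.207,-2.795) ωy=+120.25

Key-timestep trajectory:
   step    t(s)  obj.x    obj.z    obj.vx   obj.vz 
     20  0.1709   +0.888  -0.518  +1.039  -0.691
     40  0.3419   +1.154  -0.695  +2.078  -1.381
     60  0.5128   +1.598  -0.990  +3.117  -2.071


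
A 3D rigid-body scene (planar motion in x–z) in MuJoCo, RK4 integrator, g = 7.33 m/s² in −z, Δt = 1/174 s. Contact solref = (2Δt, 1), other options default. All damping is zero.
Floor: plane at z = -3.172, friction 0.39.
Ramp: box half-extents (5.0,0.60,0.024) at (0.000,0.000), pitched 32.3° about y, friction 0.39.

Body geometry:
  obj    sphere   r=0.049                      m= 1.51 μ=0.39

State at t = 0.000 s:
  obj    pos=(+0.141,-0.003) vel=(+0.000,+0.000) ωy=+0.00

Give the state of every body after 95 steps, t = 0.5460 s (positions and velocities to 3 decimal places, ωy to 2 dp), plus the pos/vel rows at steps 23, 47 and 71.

State at t = 0.5460 s:
  obj    pos=(+0.494,-0.226) vel=(+1.291,-0.816) ωy=+31.16

Key-timestep trajectory:
   step    t(s)  obj.x    obj.z    obj.vx   obj.vz 
     23  0.1322   +0.162  -0.016  +0.313  -0.198
     47  0.2701   +0.227  -0.057  +0.639  -0.404
     71  0.4080   +0.338  -0.127  +0.965  -0.610


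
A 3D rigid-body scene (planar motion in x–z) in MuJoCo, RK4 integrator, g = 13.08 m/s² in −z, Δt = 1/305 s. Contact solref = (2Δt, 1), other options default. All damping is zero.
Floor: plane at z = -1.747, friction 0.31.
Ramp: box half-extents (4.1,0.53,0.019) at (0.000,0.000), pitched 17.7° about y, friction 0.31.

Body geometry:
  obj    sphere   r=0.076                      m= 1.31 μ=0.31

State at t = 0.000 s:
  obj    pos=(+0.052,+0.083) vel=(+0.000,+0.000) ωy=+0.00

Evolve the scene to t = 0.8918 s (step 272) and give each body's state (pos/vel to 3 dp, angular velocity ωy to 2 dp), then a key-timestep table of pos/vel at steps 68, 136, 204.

State at t = 0.8918 s:
  obj    pos=(+1.128,-0.260) vel=(+2.413,-0.770) ωy=+33.33

Key-timestep trajectory:
   step    t(s)  obj.x    obj.z    obj.vx   obj.vz 
     68  0.2230   +0.119  +0.062  +0.603  -0.193
    136  0.4459   +0.321  -0.003  +1.207  -0.385
    204  0.6689   +0.657  -0.110  +1.810  -0.578


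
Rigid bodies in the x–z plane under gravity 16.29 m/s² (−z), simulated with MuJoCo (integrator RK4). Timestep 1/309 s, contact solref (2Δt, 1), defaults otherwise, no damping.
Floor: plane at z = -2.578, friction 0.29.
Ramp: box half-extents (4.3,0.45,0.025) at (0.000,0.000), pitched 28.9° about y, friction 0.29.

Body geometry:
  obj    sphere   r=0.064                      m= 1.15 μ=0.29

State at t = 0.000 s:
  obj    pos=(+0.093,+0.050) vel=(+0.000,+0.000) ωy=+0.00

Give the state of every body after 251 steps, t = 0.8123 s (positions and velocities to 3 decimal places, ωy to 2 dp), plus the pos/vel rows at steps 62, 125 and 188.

State at t = 0.8123 s:
  obj    pos=(+1.717,-0.846) vel=(+3.999,-2.208) ωy=+71.36

Key-timestep trajectory:
   step    t(s)  obj.x    obj.z    obj.vx   obj.vz 
     62  0.2006   +0.192  -0.004  +0.988  -0.545
    125  0.4045   +0.496  -0.172  +1.992  -1.099
    188  0.6084   +1.004  -0.453  +2.995  -1.654


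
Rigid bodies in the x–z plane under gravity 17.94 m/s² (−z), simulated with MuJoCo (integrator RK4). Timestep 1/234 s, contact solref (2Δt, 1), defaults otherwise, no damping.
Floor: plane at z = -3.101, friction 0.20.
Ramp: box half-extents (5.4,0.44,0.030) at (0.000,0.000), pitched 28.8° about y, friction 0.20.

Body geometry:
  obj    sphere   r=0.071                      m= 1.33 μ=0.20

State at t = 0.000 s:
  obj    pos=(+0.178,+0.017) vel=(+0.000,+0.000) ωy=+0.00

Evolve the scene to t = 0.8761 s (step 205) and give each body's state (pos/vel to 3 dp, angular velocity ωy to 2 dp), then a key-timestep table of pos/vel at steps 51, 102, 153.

State at t = 0.8761 s:
  obj    pos=(+2.255,-1.124) vel=(+4.740,-2.606) ωy=+76.15

Key-timestep trajectory:
   step    t(s)  obj.x    obj.z    obj.vx   obj.vz 
     51  0.2179   +0.307  -0.053  +1.179  -0.648
    102  0.4359   +0.692  -0.265  +2.359  -1.297
    153  0.6538   +1.335  -0.619  +3.538  -1.945


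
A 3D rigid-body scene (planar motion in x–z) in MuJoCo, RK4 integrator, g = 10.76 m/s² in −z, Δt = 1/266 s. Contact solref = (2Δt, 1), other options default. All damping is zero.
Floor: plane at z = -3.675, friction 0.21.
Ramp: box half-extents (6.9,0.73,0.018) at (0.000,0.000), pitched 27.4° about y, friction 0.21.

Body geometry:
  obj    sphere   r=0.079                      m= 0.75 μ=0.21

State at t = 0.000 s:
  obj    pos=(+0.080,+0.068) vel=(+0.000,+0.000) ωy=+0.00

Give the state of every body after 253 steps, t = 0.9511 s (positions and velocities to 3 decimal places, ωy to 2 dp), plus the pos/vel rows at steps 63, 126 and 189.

State at t = 0.9511 s:
  obj    pos=(+1.501,-0.669) vel=(+2.987,-1.548) ωy=+42.57

Key-timestep trajectory:
   step    t(s)  obj.x    obj.z    obj.vx   obj.vz 
     63  0.2368   +0.168  +0.022  +0.744  -0.386
    126  0.4737   +0.432  -0.115  +1.488  -0.771
    189  0.7105   +0.873  -0.343  +2.231  -1.157


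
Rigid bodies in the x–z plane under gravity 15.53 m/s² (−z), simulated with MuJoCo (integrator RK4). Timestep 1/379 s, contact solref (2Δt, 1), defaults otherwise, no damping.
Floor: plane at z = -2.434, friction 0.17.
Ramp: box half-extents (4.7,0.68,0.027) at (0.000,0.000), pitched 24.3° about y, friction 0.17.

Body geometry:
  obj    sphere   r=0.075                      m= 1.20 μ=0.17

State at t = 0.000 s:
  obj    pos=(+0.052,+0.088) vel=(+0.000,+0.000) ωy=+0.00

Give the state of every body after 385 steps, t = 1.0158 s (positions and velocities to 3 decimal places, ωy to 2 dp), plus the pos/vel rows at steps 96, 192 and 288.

State at t = 1.0158 s:
  obj    pos=(+2.199,-0.881) vel=(+4.226,-1.908) ωy=+61.82

Key-timestep trajectory:
   step    t(s)  obj.x    obj.z    obj.vx   obj.vz 
     96  0.2533   +0.186  +0.028  +1.054  -0.476
    192  0.5066   +0.586  -0.153  +2.108  -0.952
    288  0.7599   +1.254  -0.454  +3.162  -1.428


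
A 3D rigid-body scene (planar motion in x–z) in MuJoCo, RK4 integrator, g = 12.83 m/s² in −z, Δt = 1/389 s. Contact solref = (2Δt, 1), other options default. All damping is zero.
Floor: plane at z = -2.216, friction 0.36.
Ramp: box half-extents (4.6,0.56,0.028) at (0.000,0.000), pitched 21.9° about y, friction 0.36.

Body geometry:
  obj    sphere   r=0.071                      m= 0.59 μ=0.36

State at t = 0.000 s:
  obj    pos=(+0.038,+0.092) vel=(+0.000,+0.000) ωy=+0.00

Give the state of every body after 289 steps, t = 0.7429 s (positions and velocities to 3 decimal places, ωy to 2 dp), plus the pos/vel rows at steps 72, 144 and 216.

State at t = 0.7429 s:
  obj    pos=(+0.913,-0.260) vel=(+2.356,-0.947) ωy=+35.76

Key-timestep trajectory:
   step    t(s)  obj.x    obj.z    obj.vx   obj.vz 
     72  0.1851   +0.092  +0.070  +0.587  -0.236
    144  0.3702   +0.255  +0.004  +1.174  -0.472
    216  0.5553   +0.527  -0.105  +1.761  -0.708


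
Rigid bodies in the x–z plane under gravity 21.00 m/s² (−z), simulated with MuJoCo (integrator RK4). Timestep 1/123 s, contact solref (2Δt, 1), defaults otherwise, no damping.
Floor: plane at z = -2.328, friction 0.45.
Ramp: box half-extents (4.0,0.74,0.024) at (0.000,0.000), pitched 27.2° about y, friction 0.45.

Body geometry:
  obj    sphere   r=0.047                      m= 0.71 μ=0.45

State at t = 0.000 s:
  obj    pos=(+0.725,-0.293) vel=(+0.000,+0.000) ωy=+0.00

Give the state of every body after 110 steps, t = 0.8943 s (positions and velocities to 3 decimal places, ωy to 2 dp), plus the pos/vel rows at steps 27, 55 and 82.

State at t = 0.8943 s:
  obj    pos=(+3.163,-1.546) vel=(+5.452,-2.802) ωy=+130.46

Key-timestep trajectory:
   step    t(s)  obj.x    obj.z    obj.vx   obj.vz 
     27  0.2195   +0.872  -0.368  +1.339  -0.688
     55  0.4472   +1.335  -0.606  +2.726  -1.401
     82  0.6667   +2.080  -0.989  +4.064  -2.089


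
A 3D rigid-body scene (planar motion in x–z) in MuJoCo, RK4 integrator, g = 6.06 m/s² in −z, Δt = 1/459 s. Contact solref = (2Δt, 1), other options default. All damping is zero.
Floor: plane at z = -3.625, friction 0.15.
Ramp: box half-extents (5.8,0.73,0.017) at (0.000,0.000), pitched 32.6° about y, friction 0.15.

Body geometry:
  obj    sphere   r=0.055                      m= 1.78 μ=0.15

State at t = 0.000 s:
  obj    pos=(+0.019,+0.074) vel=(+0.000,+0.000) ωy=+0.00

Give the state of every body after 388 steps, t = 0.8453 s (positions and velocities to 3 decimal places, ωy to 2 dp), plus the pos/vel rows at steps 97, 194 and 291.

State at t = 0.8453 s:
  obj    pos=(+0.771,-0.408) vel=(+1.781,-1.136) ωy=+29.44

Key-timestep trajectory:
   step    t(s)  obj.x    obj.z    obj.vx   obj.vz 
     97  0.2113   +0.066  +0.043  +0.446  -0.281
    194  0.4227   +0.207  -0.047  +0.890  -0.568
    291  0.6340   +0.442  -0.197  +1.330  -0.863


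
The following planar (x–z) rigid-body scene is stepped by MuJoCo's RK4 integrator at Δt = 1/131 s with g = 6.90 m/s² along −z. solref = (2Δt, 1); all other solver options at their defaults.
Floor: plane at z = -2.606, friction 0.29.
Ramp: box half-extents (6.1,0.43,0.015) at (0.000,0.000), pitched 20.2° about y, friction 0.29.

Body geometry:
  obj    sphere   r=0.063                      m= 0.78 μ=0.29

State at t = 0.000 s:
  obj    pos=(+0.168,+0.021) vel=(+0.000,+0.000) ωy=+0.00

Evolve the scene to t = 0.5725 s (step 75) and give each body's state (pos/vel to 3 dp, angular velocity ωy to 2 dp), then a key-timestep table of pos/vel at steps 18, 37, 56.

State at t = 0.5725 s:
  obj    pos=(+0.430,-0.075) vel=(+0.914,-0.336) ωy=+15.46

Key-timestep trajectory:
   step    t(s)  obj.x    obj.z    obj.vx   obj.vz 
     18  0.1374   +0.183  +0.016  +0.220  -0.081
     37  0.2824   +0.232  -0.002  +0.451  -0.166
     56  0.4275   +0.314  -0.032  +0.683  -0.251


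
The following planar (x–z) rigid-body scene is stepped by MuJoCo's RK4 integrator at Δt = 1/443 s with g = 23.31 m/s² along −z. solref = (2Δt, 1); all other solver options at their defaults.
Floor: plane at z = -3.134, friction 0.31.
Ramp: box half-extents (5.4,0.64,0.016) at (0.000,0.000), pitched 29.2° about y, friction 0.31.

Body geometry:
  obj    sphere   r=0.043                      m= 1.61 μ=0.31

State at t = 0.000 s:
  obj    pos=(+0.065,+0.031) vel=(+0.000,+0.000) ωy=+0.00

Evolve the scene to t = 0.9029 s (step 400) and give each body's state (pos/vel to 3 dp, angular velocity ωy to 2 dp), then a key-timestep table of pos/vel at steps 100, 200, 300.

State at t = 0.9029 s:
  obj    pos=(+2.956,-1.584) vel=(+6.402,-3.578) ωy=+170.55

Key-timestep trajectory:
   step    t(s)  obj.x    obj.z    obj.vx   obj.vz 
    100  0.2257   +0.246  -0.070  +1.601  -0.895
    200  0.4515   +0.788  -0.373  +3.201  -1.789
    300  0.6772   +1.691  -0.878  +4.802  -2.684


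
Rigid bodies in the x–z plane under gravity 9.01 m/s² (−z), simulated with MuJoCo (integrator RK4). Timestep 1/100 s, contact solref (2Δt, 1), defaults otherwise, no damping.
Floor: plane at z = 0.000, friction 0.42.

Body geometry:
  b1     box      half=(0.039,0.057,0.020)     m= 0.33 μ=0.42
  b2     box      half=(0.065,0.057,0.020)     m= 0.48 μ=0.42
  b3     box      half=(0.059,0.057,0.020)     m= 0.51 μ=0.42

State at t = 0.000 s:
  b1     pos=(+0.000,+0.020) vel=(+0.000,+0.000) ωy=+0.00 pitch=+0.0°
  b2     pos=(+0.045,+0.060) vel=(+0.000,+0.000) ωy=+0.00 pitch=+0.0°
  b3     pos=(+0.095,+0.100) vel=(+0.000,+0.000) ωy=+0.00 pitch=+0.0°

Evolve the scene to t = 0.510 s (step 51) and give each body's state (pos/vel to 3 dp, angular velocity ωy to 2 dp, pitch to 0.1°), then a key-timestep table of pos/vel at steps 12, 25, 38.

State at t = 0.510 s:
  b1     pos=(-0.001,+0.020) vel=(-0.002,+0.000) ωy=+0.00 pitch=+0.0°
  b2     pos=(+0.053,+0.054) vel=(-0.002,+0.000) ωy=-0.08 pitch=+35.2°
  b3     pos=(+0.128,+0.050) vel=(+0.004,+0.003) ωy=+0.05 pitch=+35.0°

Key-timestep trajectory:
   step    t(s)  b1.x    b1.z    b1.vx   b1.vz   b2.x    b2.z    b2.vx   b2.vz   b3.x    b3.z    b3.vx   b3.vz 
     12  0.1200   +0.000  +0.020  -0.001  +0.001   +0.053  +0.055  +0.131  -0.115   +0.112  +0.069  +0.279  -0.572
     25  0.2500   +0.000  +0.020  +0.000  +0.000   +0.056  +0.055  -0.148  -0.102   +0.131  +0.057  -0.038  -0.010
     38  0.3800   -0.001  +0.020  -0.003  +0.004   +0.053  +0.053  -0.004  +0.010   +0.124  +0.052  +0.057  -0.031


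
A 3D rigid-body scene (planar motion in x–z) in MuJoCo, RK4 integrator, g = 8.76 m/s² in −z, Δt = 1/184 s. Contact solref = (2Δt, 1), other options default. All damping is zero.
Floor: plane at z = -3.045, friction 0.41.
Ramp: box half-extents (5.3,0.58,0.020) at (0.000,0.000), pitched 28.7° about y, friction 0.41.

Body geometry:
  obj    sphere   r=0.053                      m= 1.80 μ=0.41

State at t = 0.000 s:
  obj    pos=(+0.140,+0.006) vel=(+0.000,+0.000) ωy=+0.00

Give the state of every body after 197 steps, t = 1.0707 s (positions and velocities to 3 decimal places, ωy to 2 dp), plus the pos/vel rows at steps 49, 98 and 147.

State at t = 1.0707 s:
  obj    pos=(+1.651,-0.821) vel=(+2.822,-1.545) ωy=+60.69

Key-timestep trajectory:
   step    t(s)  obj.x    obj.z    obj.vx   obj.vz 
     49  0.2663   +0.234  -0.045  +0.702  -0.384
     98  0.5326   +0.514  -0.198  +1.404  -0.769
    147  0.7989   +0.981  -0.454  +2.106  -1.153


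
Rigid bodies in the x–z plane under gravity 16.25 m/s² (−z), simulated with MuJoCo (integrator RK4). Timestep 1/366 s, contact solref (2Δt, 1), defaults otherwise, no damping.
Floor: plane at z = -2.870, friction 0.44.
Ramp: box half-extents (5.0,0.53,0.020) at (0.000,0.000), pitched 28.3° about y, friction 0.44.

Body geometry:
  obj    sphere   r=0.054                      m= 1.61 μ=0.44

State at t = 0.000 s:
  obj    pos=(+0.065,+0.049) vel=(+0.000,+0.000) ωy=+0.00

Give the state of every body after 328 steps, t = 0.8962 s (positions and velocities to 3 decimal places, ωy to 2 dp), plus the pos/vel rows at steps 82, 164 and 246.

State at t = 0.8962 s:
  obj    pos=(+2.011,-0.999) vel=(+4.342,-2.338) ωy=+91.32

Key-timestep trajectory:
   step    t(s)  obj.x    obj.z    obj.vx   obj.vz 
     82  0.2240   +0.187  -0.016  +1.086  -0.585
    164  0.4481   +0.551  -0.213  +2.171  -1.169
    246  0.6721   +1.160  -0.540  +3.257  -1.754


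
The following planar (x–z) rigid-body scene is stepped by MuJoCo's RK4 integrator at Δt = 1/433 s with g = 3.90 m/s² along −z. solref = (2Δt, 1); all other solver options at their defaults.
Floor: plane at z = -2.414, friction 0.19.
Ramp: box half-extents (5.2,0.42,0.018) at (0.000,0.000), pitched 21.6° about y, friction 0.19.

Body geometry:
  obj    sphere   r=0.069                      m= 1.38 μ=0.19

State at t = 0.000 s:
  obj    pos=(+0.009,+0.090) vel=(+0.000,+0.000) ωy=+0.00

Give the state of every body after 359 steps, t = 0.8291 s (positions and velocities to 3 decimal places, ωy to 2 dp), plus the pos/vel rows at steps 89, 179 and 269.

State at t = 0.8291 s:
  obj    pos=(+0.337,-0.040) vel=(+0.791,-0.313) ωy=+12.32

Key-timestep trajectory:
   step    t(s)  obj.x    obj.z    obj.vx   obj.vz 
     89  0.2055   +0.029  +0.082  +0.196  -0.078
    179  0.4134   +0.090  +0.058  +0.394  -0.156
    269  0.6212   +0.193  +0.017  +0.592  -0.235


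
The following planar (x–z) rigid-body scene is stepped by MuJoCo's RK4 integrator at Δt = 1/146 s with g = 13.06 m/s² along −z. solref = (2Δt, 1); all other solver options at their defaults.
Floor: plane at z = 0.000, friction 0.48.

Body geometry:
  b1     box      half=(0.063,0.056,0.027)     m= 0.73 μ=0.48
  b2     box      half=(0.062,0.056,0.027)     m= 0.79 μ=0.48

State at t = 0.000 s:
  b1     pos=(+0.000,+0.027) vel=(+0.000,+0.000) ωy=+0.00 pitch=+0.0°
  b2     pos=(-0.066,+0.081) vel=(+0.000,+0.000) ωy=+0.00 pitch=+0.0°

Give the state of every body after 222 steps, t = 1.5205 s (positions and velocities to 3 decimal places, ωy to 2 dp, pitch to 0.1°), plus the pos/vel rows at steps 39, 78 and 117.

State at t = 1.5205 s:
  b1     pos=(+0.000,+0.027) vel=(+0.000,+0.000) ωy=+0.00 pitch=+0.0°
  b2     pos=(-0.128,+0.062) vel=(+0.000,+0.000) ωy=+0.00 pitch=-90.0°

Key-timestep trajectory:
   step    t(s)  b1.x    b1.z    b1.vx   b1.vz   b2.x    b2.z    b2.vx   b2.vz 
     39  0.2671   +0.000  +0.027  +0.000  +0.000   -0.095  +0.065  -0.214  +0.106
     78  0.5342   +0.000  +0.027  +0.000  +0.000   -0.142  +0.066  +0.029  -0.006
    117  0.8014   +0.000  +0.027  +0.000  +0.000   -0.132  +0.063  -0.038  +0.037


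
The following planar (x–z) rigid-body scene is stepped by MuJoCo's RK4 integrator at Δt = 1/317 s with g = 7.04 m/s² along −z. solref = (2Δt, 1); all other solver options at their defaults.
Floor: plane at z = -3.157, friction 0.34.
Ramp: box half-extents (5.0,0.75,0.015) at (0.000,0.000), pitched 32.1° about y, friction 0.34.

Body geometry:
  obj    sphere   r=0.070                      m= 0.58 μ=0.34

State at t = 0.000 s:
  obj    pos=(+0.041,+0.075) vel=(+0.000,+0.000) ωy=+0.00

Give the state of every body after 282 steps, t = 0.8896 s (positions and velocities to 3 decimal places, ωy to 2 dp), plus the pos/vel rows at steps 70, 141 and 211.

State at t = 0.8896 s:
  obj    pos=(+0.937,-0.487) vel=(+2.014,-1.263) ωy=+33.95

Key-timestep trajectory:
   step    t(s)  obj.x    obj.z    obj.vx   obj.vz 
     70  0.2208   +0.096  +0.040  +0.500  -0.314
    141  0.4448   +0.265  -0.066  +1.007  -0.632
    211  0.6656   +0.542  -0.240  +1.507  -0.945


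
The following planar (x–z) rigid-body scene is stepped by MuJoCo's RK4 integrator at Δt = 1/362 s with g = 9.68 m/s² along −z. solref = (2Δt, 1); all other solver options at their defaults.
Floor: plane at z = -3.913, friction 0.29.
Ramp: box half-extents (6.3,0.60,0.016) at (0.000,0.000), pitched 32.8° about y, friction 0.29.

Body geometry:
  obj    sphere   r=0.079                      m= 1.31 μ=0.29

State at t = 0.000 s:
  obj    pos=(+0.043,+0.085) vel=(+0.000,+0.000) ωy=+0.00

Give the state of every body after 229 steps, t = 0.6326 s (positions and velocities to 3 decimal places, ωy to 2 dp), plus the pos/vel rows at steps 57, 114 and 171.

State at t = 0.6326 s:
  obj    pos=(+0.673,-0.321) vel=(+1.992,-1.284) ωy=+29.99

Key-timestep trajectory:
   step    t(s)  obj.x    obj.z    obj.vx   obj.vz 
     57  0.1575   +0.082  +0.060  +0.496  -0.320
    114  0.3149   +0.199  -0.015  +0.992  -0.639
    171  0.4724   +0.394  -0.141  +1.487  -0.959
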